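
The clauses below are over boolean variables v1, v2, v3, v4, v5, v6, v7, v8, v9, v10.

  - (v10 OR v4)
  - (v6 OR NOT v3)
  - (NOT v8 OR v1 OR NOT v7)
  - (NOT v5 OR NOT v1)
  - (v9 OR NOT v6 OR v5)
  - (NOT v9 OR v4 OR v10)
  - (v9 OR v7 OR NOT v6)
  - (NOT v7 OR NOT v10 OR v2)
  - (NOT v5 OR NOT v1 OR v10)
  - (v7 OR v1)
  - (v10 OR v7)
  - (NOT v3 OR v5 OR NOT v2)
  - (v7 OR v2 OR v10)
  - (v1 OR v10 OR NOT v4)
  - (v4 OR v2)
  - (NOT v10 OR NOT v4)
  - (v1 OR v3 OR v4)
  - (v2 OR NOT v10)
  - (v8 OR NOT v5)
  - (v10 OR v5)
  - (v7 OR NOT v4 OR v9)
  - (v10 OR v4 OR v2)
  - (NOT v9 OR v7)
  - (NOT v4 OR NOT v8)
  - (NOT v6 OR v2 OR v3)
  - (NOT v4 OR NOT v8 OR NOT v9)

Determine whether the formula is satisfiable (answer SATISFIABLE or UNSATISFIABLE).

SATISFIABLE

Try v1 = True.
  then v5 is forced to False.
  then v10 is forced to True.
  then v4 is forced to False.
  then v2 is forced to True.
  then v3 is forced to False.
Branch on v6: take v6 = True.
  then v9 is forced to True.
  then v7 is forced to True.
v8 is now unconstrained; take v8 = False.
Every clause has at least one true literal under this assignment.
So v1 = T, v2 = T, v3 = F, v4 = F, v5 = F, v6 = T, v7 = T, v8 = F, v9 = T, v10 = T is a satisfying assignment.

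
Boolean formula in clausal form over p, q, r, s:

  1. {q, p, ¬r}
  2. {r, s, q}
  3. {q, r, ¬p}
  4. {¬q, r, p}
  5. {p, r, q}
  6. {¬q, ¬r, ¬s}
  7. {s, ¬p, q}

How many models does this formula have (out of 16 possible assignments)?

5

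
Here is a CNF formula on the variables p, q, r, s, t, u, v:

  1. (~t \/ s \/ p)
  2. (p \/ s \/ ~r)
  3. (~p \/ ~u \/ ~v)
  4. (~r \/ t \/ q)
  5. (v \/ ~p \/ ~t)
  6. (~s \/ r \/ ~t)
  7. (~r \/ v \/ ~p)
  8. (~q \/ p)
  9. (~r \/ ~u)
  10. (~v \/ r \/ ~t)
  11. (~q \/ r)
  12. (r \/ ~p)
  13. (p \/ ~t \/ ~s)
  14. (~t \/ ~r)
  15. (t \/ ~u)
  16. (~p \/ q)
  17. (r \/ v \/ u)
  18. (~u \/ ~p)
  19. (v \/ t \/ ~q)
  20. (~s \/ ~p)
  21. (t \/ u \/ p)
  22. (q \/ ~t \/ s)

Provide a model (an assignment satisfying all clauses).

p = 1  q = 1  r = 1  s = 0  t = 0  u = 0  v = 1

Check each clause:
  1. (s \/ p \/ ~t) — p is true.
  2. (s \/ ~r \/ p) — p is true.
  3. (~v \/ ~u \/ ~p) — ~u is true.
  4. (q \/ ~r \/ t) — q is true.
  5. (~p \/ v \/ ~t) — ~t is true.
  6. (r \/ ~s \/ ~t) — r is true.
  7. (v \/ ~r \/ ~p) — v is true.
  8. (p \/ ~q) — p is true.
  9. (~u \/ ~r) — ~u is true.
  10. (r \/ ~t \/ ~v) — r is true.
  11. (r \/ ~q) — r is true.
  12. (r \/ ~p) — r is true.
  13. (~t \/ ~s \/ p) — p is true.
  14. (~r \/ ~t) — ~t is true.
  15. (~u \/ t) — ~u is true.
  16. (q \/ ~p) — q is true.
  17. (v \/ u \/ r) — r is true.
  18. (~p \/ ~u) — ~u is true.
  19. (~q \/ v \/ t) — v is true.
  20. (~p \/ ~s) — ~s is true.
  21. (p \/ t \/ u) — p is true.
  22. (s \/ ~t \/ q) — q is true.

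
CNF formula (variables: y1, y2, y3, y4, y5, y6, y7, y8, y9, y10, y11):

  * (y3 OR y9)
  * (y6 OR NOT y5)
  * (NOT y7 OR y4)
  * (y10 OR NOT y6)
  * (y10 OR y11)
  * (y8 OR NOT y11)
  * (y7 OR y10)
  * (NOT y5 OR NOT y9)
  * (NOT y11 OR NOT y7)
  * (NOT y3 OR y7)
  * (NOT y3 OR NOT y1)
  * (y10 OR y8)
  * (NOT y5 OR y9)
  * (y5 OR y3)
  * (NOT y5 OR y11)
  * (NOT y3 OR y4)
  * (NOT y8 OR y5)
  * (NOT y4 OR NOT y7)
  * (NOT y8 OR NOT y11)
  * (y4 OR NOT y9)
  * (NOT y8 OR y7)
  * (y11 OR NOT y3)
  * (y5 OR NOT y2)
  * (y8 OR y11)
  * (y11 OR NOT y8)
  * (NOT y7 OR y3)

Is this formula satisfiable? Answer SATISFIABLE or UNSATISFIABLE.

UNSATISFIABLE

y11 = True:
  propagation gives y8=True; an empty clause results — contradiction.
y11 = False:
  propagation gives y10=True, y5=False, y3=True; an empty clause results — contradiction.
Every branch closes, so no satisfying assignment exists.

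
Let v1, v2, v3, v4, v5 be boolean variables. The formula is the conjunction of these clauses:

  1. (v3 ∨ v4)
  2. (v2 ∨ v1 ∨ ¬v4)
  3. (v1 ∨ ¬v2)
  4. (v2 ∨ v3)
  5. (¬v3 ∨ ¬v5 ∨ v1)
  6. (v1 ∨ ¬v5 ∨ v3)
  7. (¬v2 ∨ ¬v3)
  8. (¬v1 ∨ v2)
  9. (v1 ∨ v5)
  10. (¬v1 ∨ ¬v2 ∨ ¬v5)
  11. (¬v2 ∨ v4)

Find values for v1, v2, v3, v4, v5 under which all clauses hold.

v1 = T, v2 = T, v3 = F, v4 = T, v5 = F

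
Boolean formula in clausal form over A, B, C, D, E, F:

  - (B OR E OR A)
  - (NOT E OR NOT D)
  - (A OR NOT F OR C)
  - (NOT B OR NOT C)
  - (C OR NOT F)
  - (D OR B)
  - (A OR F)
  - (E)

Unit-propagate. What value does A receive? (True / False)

(E) is a unit clause: E = True.
In (NOT D OR NOT E), NOT E is now false; NOT D must hold, so D = False.
(B OR D): since D = False, the clause reduces to (B). B = True.
From (NOT C OR NOT B) and B = True: C = False.
(NOT F OR C) with C = False leaves only NOT F, so F = False.
(F OR A) with F = False leaves only A, so A = True.

True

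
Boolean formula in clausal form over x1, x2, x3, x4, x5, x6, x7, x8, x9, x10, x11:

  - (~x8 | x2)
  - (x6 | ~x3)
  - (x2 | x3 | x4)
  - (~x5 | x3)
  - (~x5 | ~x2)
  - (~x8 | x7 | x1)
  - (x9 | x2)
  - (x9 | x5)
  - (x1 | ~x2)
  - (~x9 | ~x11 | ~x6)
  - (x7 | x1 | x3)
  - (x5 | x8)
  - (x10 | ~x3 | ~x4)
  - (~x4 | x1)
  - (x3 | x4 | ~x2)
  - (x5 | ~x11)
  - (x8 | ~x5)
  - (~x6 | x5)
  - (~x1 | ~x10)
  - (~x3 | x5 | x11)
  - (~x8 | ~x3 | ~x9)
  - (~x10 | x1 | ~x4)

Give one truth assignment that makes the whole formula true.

x1=True, x2=True, x3=False, x4=True, x5=False, x6=False, x7=False, x8=True, x9=True, x10=False, x11=False

Check each clause:
  1. (~x8 | x2) — x2 is true.
  2. (x6 | ~x3) — ~x3 is true.
  3. (x2 | x4 | x3) — x2 is true.
  4. (~x5 | x3) — ~x5 is true.
  5. (~x5 | ~x2) — ~x5 is true.
  6. (x7 | ~x8 | x1) — x1 is true.
  7. (x9 | x2) — x9 is true.
  8. (x5 | x9) — x9 is true.
  9. (x1 | ~x2) — x1 is true.
  10. (~x11 | ~x9 | ~x6) — ~x6 is true.
  11. (x1 | x7 | x3) — x1 is true.
  12. (x8 | x5) — x8 is true.
  13. (~x4 | x10 | ~x3) — ~x3 is true.
  14. (~x4 | x1) — x1 is true.
  15. (x4 | x3 | ~x2) — x4 is true.
  16. (~x11 | x5) — ~x11 is true.
  17. (~x5 | x8) — x8 is true.
  18. (x5 | ~x6) — ~x6 is true.
  19. (~x1 | ~x10) — ~x10 is true.
  20. (~x3 | x11 | x5) — ~x3 is true.
  21. (~x9 | ~x8 | ~x3) — ~x3 is true.
  22. (~x10 | ~x4 | x1) — x1 is true.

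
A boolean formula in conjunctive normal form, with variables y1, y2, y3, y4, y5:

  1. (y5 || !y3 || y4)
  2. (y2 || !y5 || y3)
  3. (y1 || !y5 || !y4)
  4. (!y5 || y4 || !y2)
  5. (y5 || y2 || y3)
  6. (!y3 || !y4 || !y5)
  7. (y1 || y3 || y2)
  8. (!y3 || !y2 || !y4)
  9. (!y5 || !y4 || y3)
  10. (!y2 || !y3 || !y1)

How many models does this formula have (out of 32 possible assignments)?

The models are:
  y1=F y2=F y3=T y4=F y5=T
  y1=F y2=F y3=T y4=T y5=F
  y1=F y2=T y3=F y4=F y5=F
  y1=F y2=T y3=F y4=T y5=F
  y1=T y2=F y3=T y4=F y5=T
  y1=T y2=F y3=T y4=T y5=F
  y1=T y2=T y3=F y4=F y5=F
  y1=T y2=T y3=F y4=T y5=F
That's 8 in total.

8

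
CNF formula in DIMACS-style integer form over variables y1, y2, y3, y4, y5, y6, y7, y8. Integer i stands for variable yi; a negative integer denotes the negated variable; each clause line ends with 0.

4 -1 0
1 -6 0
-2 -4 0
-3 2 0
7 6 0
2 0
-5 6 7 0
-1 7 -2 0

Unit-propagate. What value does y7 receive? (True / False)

True

Unit clause (y2) sets y2 = True.
From (NOT y2 OR NOT y4) and y2 = True: y4 = False.
In (NOT y1 OR y4), y4 is now false; NOT y1 must hold, so y1 = False.
(NOT y6 OR y1): since y1 = False, the clause reduces to (NOT y6). y6 = False.
(y7 OR y6): since y6 = False, the clause reduces to (y7). y7 = True.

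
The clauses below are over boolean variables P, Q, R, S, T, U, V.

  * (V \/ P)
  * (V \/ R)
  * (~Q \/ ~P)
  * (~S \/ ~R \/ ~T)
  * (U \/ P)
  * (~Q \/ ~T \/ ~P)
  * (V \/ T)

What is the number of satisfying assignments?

30

Case analysis on P and T:
  P=T, T=T: U free; 4 ways for (Q,R,S,V) × 2^1 = 8.
  P=T, T=F: forces Q=F; V=T; R, S, U free → 2^3 = 8.
  P=F, T=T: Q free; 3 ways for (R,S,U,V) × 2^1 = 6.
  P=F, T=F: forces U=T; V=T; Q, R, S free → 2^3 = 8.
Total: 8 + 8 + 6 + 8 = 30.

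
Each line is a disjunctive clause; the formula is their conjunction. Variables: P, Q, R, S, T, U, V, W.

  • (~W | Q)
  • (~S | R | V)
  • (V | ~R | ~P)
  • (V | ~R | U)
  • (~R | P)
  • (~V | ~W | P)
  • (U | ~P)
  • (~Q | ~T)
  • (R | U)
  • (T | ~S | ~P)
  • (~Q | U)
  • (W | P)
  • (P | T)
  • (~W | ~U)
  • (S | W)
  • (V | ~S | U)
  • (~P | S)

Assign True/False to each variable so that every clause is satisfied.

P=T  Q=F  R=F  S=T  T=T  U=T  V=T  W=F

Check each clause:
  1. (Q | ~W) — ~W is true.
  2. (R | ~S | V) — V is true.
  3. (~P | V | ~R) — ~R is true.
  4. (V | ~R | U) — ~R is true.
  5. (P | ~R) — P is true.
  6. (~V | ~W | P) — ~W is true.
  7. (U | ~P) — U is true.
  8. (~Q | ~T) — ~Q is true.
  9. (U | R) — U is true.
  10. (~S | T | ~P) — T is true.
  11. (U | ~Q) — ~Q is true.
  12. (P | W) — P is true.
  13. (P | T) — P is true.
  14. (~U | ~W) — ~W is true.
  15. (W | S) — S is true.
  16. (U | V | ~S) — U is true.
  17. (S | ~P) — S is true.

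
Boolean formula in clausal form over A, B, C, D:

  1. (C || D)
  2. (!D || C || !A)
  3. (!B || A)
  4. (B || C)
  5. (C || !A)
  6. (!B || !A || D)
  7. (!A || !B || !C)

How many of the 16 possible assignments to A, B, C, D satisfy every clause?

The models are:
  A=F B=F C=T D=F
  A=F B=F C=T D=T
  A=T B=F C=T D=F
  A=T B=F C=T D=T
That's 4 in total.

4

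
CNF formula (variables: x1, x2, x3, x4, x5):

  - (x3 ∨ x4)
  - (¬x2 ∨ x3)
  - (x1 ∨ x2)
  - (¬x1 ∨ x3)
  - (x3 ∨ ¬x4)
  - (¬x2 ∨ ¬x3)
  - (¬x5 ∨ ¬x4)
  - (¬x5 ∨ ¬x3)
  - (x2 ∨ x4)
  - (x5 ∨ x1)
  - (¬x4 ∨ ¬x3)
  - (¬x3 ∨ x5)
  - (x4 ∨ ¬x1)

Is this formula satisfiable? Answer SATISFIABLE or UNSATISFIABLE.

x3 = True:
  propagation gives x2=False, x1=True, x5=False; an empty clause results — contradiction.
x3 = False:
  propagation gives x4=True; an empty clause results — contradiction.
Every branch closes, so no satisfying assignment exists.

UNSATISFIABLE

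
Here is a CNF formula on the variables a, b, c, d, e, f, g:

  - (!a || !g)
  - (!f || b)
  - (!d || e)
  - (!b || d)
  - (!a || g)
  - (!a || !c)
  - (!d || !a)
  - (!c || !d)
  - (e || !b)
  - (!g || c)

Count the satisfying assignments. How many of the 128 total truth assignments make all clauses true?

9

Case analysis on a and d:
  a=T, d=T: a clause becomes empty — 0.
  a=T, d=F: a clause becomes empty — 0.
  a=F, d=T: remaining (b,c,e,f,g) ∈ {(F,F,T,F,F); (T,F,T,F,F); (T,F,T,T,F)} — 3.
  a=F, d=F: e free; 3 ways for (b,c,f,g) × 2^1 = 6.
Total: 0 + 0 + 3 + 6 = 9.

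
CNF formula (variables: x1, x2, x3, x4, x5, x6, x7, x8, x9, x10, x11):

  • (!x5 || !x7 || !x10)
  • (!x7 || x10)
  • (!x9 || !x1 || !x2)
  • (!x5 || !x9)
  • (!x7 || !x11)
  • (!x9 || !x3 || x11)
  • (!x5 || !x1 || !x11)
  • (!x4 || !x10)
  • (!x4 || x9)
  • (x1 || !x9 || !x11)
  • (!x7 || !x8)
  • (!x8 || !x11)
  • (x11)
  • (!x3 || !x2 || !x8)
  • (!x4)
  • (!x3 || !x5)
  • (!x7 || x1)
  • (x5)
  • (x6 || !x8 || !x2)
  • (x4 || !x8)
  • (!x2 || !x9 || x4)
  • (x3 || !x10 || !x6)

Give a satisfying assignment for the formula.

x1 = F  x2 = F  x3 = F  x4 = F  x5 = T  x6 = F  x7 = F  x8 = F  x9 = F  x10 = T  x11 = T

Check each clause:
  1. (!x10 || !x5 || !x7) — !x7 is true.
  2. (!x7 || x10) — !x7 is true.
  3. (!x1 || !x2 || !x9) — !x2 is true.
  4. (!x9 || !x5) — !x9 is true.
  5. (!x11 || !x7) — !x7 is true.
  6. (!x3 || !x9 || x11) — x11 is true.
  7. (!x1 || !x5 || !x11) — !x1 is true.
  8. (!x10 || !x4) — !x4 is true.
  9. (!x4 || x9) — !x4 is true.
  10. (!x11 || !x9 || x1) — !x9 is true.
  11. (!x7 || !x8) — !x8 is true.
  12. (!x8 || !x11) — !x8 is true.
  13. (x11) — x11 is true.
  14. (!x8 || !x2 || !x3) — !x8 is true.
  15. (!x4) — !x4 is true.
  16. (!x5 || !x3) — !x3 is true.
  17. (!x7 || x1) — !x7 is true.
  18. (x5) — x5 is true.
  19. (!x2 || !x8 || x6) — !x8 is true.
  20. (x4 || !x8) — !x8 is true.
  21. (!x9 || !x2 || x4) — !x2 is true.
  22. (!x6 || x3 || !x10) — !x6 is true.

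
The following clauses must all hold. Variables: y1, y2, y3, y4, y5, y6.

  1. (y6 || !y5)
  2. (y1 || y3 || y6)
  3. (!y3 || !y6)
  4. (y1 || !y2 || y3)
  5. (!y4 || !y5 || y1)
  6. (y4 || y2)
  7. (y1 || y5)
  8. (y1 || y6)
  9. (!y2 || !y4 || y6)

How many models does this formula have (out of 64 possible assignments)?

10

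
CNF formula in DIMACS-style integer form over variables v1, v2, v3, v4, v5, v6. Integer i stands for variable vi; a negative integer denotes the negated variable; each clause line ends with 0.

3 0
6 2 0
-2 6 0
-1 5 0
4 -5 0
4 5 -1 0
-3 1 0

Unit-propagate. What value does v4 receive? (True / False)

True

Unit clause (v3) sets v3 = True.
(¬v3 ∨ v1) with v3 = True leaves only v1, so v1 = True.
From (¬v1 ∨ v5) and v1 = True: v5 = True.
From (v4 ∨ ¬v5) and v5 = True: v4 = True.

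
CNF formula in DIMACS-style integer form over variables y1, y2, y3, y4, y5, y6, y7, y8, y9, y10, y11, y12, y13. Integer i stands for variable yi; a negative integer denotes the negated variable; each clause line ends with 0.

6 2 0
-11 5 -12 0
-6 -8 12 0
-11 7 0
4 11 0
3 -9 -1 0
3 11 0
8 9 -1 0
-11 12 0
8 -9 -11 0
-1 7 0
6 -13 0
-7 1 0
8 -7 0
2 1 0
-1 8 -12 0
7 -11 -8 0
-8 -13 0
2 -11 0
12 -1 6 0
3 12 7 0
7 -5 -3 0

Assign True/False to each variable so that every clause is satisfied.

y1=T, y2=T, y3=T, y4=T, y5=T, y6=F, y7=T, y8=T, y9=T, y10=T, y11=T, y12=T, y13=F

y2 occurs only positively in the remaining clauses — set y2 = True.
y4 occurs only positively in the remaining clauses — set y4 = True.
Branch on y1: take y1 = True.
  then y7 is forced to True.
  then y8 is forced to True.
  then y13 is forced to False.
For the remaining variables, y3 = True, y5 = True, y6 = False, y9 = True, y10 = True, y11 = True, y12 = True works.
Every clause has at least one true literal under this assignment.
Check each clause:
  1. (y6 \/ y2) — y2 is true.
  2. (y5 \/ ~y12 \/ ~y11) — y5 is true.
  3. (~y8 \/ y12 \/ ~y6) — ~y6 is true.
  4. (y7 \/ ~y11) — y7 is true.
  5. (y4 \/ y11) — y11 is true.
  6. (~y1 \/ ~y9 \/ y3) — y3 is true.
  7. (y11 \/ y3) — y3 is true.
  8. (y8 \/ y9 \/ ~y1) — y8 is true.
  9. (~y11 \/ y12) — y12 is true.
  10. (~y9 \/ y8 \/ ~y11) — y8 is true.
  11. (y7 \/ ~y1) — y7 is true.
  12. (~y13 \/ y6) — ~y13 is true.
  13. (~y7 \/ y1) — y1 is true.
  14. (y8 \/ ~y7) — y8 is true.
  15. (y1 \/ y2) — y1 is true.
  16. (~y12 \/ ~y1 \/ y8) — y8 is true.
  17. (y7 \/ ~y11 \/ ~y8) — y7 is true.
  18. (~y8 \/ ~y13) — ~y13 is true.
  19. (y2 \/ ~y11) — y2 is true.
  20. (y6 \/ ~y1 \/ y12) — y12 is true.
  21. (y3 \/ y7 \/ y12) — y3 is true.
  22. (~y5 \/ ~y3 \/ y7) — y7 is true.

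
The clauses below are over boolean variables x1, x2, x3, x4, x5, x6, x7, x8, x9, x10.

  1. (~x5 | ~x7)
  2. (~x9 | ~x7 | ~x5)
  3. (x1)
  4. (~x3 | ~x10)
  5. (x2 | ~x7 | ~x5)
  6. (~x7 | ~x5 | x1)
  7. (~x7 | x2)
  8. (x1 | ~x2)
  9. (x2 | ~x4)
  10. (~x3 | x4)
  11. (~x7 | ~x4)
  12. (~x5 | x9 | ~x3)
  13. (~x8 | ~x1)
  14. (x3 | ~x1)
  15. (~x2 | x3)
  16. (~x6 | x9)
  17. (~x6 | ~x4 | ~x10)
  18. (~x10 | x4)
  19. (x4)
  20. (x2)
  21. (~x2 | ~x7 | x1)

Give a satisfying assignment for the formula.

x1=True, x2=True, x3=True, x4=True, x5=True, x6=True, x7=False, x8=False, x9=True, x10=False

Check each clause:
  1. (~x7 | ~x5) — ~x7 is true.
  2. (~x7 | ~x5 | ~x9) — ~x7 is true.
  3. (x1) — x1 is true.
  4. (~x3 | ~x10) — ~x10 is true.
  5. (x2 | ~x7 | ~x5) — ~x7 is true.
  6. (~x7 | x1 | ~x5) — x1 is true.
  7. (x2 | ~x7) — ~x7 is true.
  8. (x1 | ~x2) — x1 is true.
  9. (x2 | ~x4) — x2 is true.
  10. (~x3 | x4) — x4 is true.
  11. (~x7 | ~x4) — ~x7 is true.
  12. (x9 | ~x3 | ~x5) — x9 is true.
  13. (~x8 | ~x1) — ~x8 is true.
  14. (x3 | ~x1) — x3 is true.
  15. (~x2 | x3) — x3 is true.
  16. (x9 | ~x6) — x9 is true.
  17. (~x4 | ~x10 | ~x6) — ~x10 is true.
  18. (~x10 | x4) — x4 is true.
  19. (x4) — x4 is true.
  20. (x2) — x2 is true.
  21. (x1 | ~x7 | ~x2) — x1 is true.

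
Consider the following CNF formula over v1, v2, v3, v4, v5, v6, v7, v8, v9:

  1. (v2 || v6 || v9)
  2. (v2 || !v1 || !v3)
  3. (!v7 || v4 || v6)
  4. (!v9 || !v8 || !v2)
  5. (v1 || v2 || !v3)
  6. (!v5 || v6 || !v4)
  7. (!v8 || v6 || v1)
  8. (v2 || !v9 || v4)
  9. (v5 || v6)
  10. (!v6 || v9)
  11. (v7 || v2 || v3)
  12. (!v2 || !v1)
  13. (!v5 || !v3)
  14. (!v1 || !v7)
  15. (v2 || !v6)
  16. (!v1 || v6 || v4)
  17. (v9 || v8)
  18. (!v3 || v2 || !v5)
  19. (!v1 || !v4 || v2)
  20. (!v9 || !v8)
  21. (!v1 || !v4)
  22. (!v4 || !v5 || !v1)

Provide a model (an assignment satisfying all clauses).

Set v1 = False and propagate.
For the remaining variables, v2 = True, v3 = False, v4 = True, v5 = True, v6 = True, v7 = True, v8 = False, v9 = True works.
Every clause has at least one true literal under this assignment.
Check each clause:
  1. (v9 || v2 || v6) — v9 is true.
  2. (!v3 || v2 || !v1) — v2 is true.
  3. (v6 || !v7 || v4) — v4 is true.
  4. (!v2 || !v9 || !v8) — !v8 is true.
  5. (v2 || !v3 || v1) — v2 is true.
  6. (!v4 || !v5 || v6) — v6 is true.
  7. (!v8 || v6 || v1) — !v8 is true.
  8. (v2 || v4 || !v9) — v2 is true.
  9. (v6 || v5) — v5 is true.
  10. (v9 || !v6) — v9 is true.
  11. (v3 || v7 || v2) — v2 is true.
  12. (!v2 || !v1) — !v1 is true.
  13. (!v3 || !v5) — !v3 is true.
  14. (!v1 || !v7) — !v1 is true.
  15. (!v6 || v2) — v2 is true.
  16. (v4 || v6 || !v1) — v4 is true.
  17. (v9 || v8) — v9 is true.
  18. (!v3 || v2 || !v5) — v2 is true.
  19. (!v1 || v2 || !v4) — v2 is true.
  20. (!v8 || !v9) — !v8 is true.
  21. (!v4 || !v1) — !v1 is true.
  22. (!v1 || !v5 || !v4) — !v1 is true.

v1=0  v2=1  v3=0  v4=1  v5=1  v6=1  v7=1  v8=0  v9=1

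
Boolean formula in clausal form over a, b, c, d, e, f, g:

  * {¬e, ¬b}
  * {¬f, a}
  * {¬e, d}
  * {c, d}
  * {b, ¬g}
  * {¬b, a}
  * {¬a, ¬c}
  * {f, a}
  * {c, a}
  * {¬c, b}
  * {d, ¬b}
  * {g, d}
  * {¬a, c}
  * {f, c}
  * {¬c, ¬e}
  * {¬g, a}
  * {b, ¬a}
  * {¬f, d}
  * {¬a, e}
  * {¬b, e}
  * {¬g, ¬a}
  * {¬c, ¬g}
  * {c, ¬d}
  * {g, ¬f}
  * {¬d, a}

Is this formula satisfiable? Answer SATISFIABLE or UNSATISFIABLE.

a = True:
  propagation gives c=False; an empty clause results — contradiction.
a = False:
  propagation gives f=False; an empty clause results — contradiction.
Every branch closes, so no satisfying assignment exists.

UNSATISFIABLE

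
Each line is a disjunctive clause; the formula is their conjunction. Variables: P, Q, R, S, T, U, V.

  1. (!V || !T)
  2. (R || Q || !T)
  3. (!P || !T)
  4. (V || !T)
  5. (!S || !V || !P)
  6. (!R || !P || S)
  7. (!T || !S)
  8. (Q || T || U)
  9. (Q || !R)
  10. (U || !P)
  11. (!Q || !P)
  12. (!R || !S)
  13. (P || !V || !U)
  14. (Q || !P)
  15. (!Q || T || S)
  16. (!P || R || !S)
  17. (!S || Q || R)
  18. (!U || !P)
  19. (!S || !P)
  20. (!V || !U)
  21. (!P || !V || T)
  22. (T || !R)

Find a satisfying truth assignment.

Try P = False.
For the remaining variables, Q = True, R = False, S = True, T = False, U = False, V = True works.

P = 0, Q = 1, R = 0, S = 1, T = 0, U = 0, V = 1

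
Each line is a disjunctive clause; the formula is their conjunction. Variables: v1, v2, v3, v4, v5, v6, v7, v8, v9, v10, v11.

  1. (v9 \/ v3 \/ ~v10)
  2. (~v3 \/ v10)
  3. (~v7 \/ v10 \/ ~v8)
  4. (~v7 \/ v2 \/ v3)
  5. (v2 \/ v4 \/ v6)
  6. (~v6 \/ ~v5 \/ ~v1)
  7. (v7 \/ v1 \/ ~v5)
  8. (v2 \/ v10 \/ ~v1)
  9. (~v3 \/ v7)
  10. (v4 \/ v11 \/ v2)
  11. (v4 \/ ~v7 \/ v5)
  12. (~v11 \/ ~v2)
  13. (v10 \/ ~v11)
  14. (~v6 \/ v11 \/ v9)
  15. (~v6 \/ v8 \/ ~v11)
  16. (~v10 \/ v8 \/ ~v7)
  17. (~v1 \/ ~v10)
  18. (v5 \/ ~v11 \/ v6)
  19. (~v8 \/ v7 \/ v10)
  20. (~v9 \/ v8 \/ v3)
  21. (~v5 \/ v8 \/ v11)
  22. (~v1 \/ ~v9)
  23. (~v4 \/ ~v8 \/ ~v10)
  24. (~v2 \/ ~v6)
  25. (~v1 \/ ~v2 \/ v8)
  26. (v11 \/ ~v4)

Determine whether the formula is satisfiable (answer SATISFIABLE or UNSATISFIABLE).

SATISFIABLE

Set v1 = False and propagate.
Try v2 = True.
  then v11 is forced to False.
  then v6 is forced to False.
  then v4 is forced to False.
Set v3 = False and propagate.
The remaining clauses are satisfied by v5 = False, v7 = False, v8 = False, v9 = False, v10 = False.
Every clause has at least one true literal under this assignment.
So v1=0, v2=1, v3=0, v4=0, v5=0, v6=0, v7=0, v8=0, v9=0, v10=0, v11=0 is a satisfying assignment.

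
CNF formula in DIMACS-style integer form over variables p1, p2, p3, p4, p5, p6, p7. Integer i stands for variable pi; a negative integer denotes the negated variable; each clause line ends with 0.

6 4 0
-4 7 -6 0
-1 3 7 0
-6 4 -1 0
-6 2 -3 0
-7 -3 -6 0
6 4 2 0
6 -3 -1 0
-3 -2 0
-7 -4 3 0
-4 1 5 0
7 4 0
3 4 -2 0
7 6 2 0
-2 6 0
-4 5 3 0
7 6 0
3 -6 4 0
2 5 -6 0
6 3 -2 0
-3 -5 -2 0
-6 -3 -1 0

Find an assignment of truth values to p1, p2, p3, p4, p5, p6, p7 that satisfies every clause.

p1=0, p2=0, p3=1, p4=1, p5=1, p6=0, p7=1

Try p1 = False.
Branch on p2: take p2 = False.
Branch on p3: take p3 = True.
  then p6 is forced to False.
  then p4 is forced to True.
  then p5 is forced to True.
  then p7 is forced to True.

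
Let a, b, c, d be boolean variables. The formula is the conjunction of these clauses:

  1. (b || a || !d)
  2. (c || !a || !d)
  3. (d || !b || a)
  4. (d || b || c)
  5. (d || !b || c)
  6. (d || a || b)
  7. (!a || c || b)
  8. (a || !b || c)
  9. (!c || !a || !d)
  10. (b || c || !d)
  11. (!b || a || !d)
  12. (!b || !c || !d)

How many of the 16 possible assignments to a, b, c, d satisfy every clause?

The models are:
  a=T b=F c=T d=F
  a=T b=T c=T d=F
Count: 2.

2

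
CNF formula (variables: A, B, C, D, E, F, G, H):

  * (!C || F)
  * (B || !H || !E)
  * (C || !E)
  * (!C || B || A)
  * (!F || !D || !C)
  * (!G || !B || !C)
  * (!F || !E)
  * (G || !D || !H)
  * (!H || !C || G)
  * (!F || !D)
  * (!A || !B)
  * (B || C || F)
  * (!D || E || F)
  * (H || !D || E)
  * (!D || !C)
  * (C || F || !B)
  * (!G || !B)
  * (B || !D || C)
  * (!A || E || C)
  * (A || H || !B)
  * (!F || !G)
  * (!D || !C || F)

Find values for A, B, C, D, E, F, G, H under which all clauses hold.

D occurs only negated in the remaining clauses — set D = False.
Try A = False.
Branch on B: take B = False.
  then C is forced to False.
  then E is forced to False.
  then F is forced to True.
  then G is forced to False.
H is now unconstrained; take H = True.
Check each clause:
  1. (!C || F) — !C is true.
  2. (!E || B || !H) — !E is true.
  3. (C || !E) — !E is true.
  4. (A || B || !C) — !C is true.
  5. (!D || !F || !C) — !D is true.
  6. (!B || !G || !C) — !G is true.
  7. (!E || !F) — !E is true.
  8. (!D || G || !H) — !D is true.
  9. (!C || G || !H) — !C is true.
  10. (!D || !F) — !D is true.
  11. (!B || !A) — !B is true.
  12. (F || C || B) — F is true.
  13. (F || E || !D) — !D is true.
  14. (H || !D || E) — H is true.
  15. (!D || !C) — !D is true.
  16. (C || !B || F) — F is true.
  17. (!G || !B) — !G is true.
  18. (!D || C || B) — !D is true.
  19. (E || C || !A) — !A is true.
  20. (A || H || !B) — H is true.
  21. (!G || !F) — !G is true.
  22. (F || !C || !D) — !D is true.

A=False, B=False, C=False, D=False, E=False, F=True, G=False, H=True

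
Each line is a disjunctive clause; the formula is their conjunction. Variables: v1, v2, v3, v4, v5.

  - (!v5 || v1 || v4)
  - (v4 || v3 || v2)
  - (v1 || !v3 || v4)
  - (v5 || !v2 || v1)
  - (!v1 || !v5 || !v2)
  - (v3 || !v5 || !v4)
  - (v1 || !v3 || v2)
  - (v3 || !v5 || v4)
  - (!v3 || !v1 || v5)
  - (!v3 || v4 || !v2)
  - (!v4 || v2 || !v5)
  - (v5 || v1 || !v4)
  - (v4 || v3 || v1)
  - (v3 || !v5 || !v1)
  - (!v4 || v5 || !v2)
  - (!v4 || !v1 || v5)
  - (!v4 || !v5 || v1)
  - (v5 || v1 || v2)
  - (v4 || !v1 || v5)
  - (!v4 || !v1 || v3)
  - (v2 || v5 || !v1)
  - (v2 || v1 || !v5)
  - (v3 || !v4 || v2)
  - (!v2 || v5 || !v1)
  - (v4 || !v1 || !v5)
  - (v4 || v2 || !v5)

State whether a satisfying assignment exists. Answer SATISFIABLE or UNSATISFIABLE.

UNSATISFIABLE

v5 = True:
  v4 = True:
    propagation gives v3=True, v2=True, v1=False; an empty clause results — contradiction.
  v4 = False:
    propagation gives v1=True; an empty clause results — contradiction.
v5 = False:
  v1 = True:
    propagation gives v3=False, v4=False; an empty clause results — contradiction.
  v1 = False:
    propagation gives v2=False; an empty clause results — contradiction.
Every branch closes, so no satisfying assignment exists.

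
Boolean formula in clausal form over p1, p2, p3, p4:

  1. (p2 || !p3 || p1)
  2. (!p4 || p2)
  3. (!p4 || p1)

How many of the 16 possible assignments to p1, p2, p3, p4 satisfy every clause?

Split on p1, then p2.
  p1=T, p2=T: remaining (p3,p4) ∈ {(F,F); (F,T); (T,F); (T,T)} — 4.
  p1=T, p2=F: remaining (p3,p4) ∈ {(F,F); (T,F)} — 2.
  p1=F, p2=T: remaining (p3,p4) ∈ {(F,F); (T,F)} — 2.
  p1=F, p2=F: remaining (p3,p4) ∈ {(F,F)} — 1.
Total: 4 + 2 + 2 + 1 = 9.

9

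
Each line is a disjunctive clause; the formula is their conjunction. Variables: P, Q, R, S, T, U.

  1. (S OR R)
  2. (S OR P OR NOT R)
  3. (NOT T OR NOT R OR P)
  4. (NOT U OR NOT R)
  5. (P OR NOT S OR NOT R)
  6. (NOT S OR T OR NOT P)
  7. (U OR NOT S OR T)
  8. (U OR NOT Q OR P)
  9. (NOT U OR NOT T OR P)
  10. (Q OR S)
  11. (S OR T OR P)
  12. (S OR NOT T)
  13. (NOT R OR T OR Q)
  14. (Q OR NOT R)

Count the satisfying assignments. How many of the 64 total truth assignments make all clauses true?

9

Split on S, then P.
  S=1, P=1: 5 of the 16 assignments to (Q,R,T,U) work.
  S=1, P=0: remaining (Q,R,T,U) ∈ {(0,0,0,1); (0,0,1,0); (1,0,0,1)} — 3.
  S=0, P=1: remaining (Q,R,T,U) ∈ {(1,1,0,0)} — 1.
  S=0, P=0: a clause becomes empty — 0.
Total: 5 + 3 + 1 + 0 = 9.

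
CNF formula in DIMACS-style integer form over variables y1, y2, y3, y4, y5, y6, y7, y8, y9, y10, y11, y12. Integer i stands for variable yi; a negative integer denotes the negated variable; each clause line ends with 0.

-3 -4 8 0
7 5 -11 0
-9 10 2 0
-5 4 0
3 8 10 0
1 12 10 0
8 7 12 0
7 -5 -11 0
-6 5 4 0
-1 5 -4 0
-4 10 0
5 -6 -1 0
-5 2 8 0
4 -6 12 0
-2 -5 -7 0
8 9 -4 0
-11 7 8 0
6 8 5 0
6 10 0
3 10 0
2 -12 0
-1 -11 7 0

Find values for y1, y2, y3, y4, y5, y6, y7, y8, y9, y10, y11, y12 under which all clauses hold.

y1=True, y2=False, y3=False, y4=True, y5=True, y6=False, y7=True, y8=True, y9=True, y10=True, y11=False, y12=False

Check each clause:
  1. (~y3 \/ y8 \/ ~y4) — y8 is true.
  2. (~y11 \/ y5 \/ y7) — y5 is true.
  3. (y10 \/ ~y9 \/ y2) — y10 is true.
  4. (~y5 \/ y4) — y4 is true.
  5. (y3 \/ y8 \/ y10) — y8 is true.
  6. (y12 \/ y10 \/ y1) — y1 is true.
  7. (y7 \/ y12 \/ y8) — y8 is true.
  8. (~y11 \/ ~y5 \/ y7) — ~y11 is true.
  9. (y4 \/ y5 \/ ~y6) — ~y6 is true.
  10. (y5 \/ ~y4 \/ ~y1) — y5 is true.
  11. (~y4 \/ y10) — y10 is true.
  12. (~y1 \/ y5 \/ ~y6) — ~y6 is true.
  13. (y8 \/ ~y5 \/ y2) — y8 is true.
  14. (~y6 \/ y4 \/ y12) — ~y6 is true.
  15. (~y2 \/ ~y7 \/ ~y5) — ~y2 is true.
  16. (y9 \/ ~y4 \/ y8) — y8 is true.
  17. (y7 \/ y8 \/ ~y11) — y8 is true.
  18. (y6 \/ y5 \/ y8) — y8 is true.
  19. (y10 \/ y6) — y10 is true.
  20. (y10 \/ y3) — y10 is true.
  21. (~y12 \/ y2) — ~y12 is true.
  22. (~y1 \/ ~y11 \/ y7) — ~y11 is true.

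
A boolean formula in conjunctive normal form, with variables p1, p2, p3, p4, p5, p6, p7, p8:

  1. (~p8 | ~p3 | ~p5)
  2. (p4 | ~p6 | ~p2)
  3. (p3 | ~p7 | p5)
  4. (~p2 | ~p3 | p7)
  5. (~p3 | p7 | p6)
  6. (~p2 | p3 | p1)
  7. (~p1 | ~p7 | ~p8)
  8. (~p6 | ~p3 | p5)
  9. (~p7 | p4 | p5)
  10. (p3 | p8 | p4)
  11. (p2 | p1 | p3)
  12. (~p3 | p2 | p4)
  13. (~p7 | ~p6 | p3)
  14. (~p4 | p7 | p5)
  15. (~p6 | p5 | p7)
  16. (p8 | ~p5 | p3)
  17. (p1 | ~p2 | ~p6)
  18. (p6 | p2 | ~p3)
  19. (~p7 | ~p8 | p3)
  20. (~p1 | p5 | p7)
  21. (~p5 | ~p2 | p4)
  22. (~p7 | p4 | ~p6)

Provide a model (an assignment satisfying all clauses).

p1 = 1  p2 = 0  p3 = 0  p4 = 1  p5 = 1  p6 = 0  p7 = 0  p8 = 1

Set p1 = True and propagate.
Branch on p2: take p2 = False.
Try p3 = False.
The remaining clauses are satisfied by p4 = True, p5 = True, p6 = False, p7 = False, p8 = True.
Every clause has at least one true literal under this assignment.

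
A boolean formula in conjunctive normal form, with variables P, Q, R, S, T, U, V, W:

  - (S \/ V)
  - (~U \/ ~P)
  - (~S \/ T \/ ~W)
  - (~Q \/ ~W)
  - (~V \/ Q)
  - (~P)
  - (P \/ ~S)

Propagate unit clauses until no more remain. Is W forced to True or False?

False

(~P) stands alone — P = False.
(P \/ ~S) with P = False leaves only ~S, so S = False.
From (S \/ V) and S = False: V = True.
In (~V \/ Q), ~V is now false; Q must hold, so Q = True.
From (~W \/ ~Q) and Q = True: W = False.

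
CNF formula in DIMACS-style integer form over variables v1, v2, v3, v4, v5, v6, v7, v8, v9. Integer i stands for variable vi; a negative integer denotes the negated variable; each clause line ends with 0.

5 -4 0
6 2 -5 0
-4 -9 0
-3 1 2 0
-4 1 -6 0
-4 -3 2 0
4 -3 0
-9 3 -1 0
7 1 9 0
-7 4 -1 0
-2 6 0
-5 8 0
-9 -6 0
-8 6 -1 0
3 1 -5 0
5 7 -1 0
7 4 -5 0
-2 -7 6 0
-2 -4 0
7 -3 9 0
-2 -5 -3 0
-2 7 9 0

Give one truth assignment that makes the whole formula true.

v1=False, v2=False, v3=False, v4=False, v5=False, v6=False, v7=False, v8=True, v9=True

Try v1 = False.
For the remaining variables, v2 = False, v3 = False, v4 = False, v5 = False, v6 = False, v7 = False, v8 = True, v9 = True works.
Every clause has at least one true literal under this assignment.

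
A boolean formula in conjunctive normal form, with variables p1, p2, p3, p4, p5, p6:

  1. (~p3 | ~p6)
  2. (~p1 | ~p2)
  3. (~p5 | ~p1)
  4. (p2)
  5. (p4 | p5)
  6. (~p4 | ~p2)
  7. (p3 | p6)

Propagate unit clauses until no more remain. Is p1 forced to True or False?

(p2) stands alone — p2 = True.
(~p2 | ~p1) with p2 = True leaves only ~p1, so p1 = False.

False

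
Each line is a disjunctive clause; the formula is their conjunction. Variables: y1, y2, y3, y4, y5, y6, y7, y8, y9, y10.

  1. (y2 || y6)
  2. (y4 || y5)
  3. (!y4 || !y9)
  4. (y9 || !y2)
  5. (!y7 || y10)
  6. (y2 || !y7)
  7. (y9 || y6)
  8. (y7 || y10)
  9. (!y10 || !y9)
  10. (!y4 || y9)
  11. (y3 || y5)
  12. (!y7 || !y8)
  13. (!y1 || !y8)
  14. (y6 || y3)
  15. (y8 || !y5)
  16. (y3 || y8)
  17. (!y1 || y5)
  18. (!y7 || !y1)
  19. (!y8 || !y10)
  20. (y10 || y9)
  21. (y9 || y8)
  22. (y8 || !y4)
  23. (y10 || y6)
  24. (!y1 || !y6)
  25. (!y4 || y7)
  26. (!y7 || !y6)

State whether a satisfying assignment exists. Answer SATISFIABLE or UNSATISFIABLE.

y7 = True:
  propagation gives y10=True, y2=True, y9=True; an empty clause results — contradiction.
y7 = False:
  propagation gives y10=True, y9=False, y2=False, y6=True; an empty clause results — contradiction.
Every branch closes, so no satisfying assignment exists.

UNSATISFIABLE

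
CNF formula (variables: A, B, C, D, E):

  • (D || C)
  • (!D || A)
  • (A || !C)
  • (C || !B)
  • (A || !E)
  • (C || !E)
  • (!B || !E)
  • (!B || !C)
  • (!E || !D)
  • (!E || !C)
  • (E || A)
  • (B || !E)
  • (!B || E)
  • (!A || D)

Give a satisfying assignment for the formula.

A = T, B = F, C = T, D = T, E = F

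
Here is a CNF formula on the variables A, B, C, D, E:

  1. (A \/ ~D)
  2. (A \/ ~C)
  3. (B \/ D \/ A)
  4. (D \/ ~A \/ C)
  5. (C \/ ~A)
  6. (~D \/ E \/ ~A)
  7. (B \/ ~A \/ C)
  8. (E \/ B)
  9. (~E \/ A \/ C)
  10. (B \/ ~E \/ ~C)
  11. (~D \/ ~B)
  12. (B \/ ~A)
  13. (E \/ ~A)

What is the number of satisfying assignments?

2

Satisfying assignments:
  A=F B=T C=F D=F E=F
  A=T B=T C=T D=F E=T
That's 2 in total.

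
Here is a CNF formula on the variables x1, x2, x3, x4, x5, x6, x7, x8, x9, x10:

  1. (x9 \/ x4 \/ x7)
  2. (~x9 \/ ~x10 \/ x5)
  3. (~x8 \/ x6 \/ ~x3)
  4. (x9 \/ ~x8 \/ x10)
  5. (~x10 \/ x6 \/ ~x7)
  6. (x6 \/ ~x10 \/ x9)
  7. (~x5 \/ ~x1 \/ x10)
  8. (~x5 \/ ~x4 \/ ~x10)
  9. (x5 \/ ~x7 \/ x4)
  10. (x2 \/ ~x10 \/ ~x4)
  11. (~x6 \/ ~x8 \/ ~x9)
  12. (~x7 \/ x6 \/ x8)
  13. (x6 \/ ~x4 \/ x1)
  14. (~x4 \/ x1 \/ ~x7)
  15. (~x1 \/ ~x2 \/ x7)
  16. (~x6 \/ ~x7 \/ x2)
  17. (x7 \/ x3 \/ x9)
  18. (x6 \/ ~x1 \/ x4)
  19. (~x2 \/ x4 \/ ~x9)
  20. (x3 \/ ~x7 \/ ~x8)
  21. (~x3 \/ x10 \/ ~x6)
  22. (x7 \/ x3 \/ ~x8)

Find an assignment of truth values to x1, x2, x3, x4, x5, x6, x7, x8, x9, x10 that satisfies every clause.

x1 = F, x2 = T, x3 = F, x4 = T, x5 = T, x6 = T, x7 = F, x8 = F, x9 = T, x10 = F

Set x1 = False and propagate.
The remaining clauses are satisfied by x2 = True, x3 = False, x4 = True, x5 = True, x6 = True, x7 = False, x8 = False, x9 = True, x10 = False.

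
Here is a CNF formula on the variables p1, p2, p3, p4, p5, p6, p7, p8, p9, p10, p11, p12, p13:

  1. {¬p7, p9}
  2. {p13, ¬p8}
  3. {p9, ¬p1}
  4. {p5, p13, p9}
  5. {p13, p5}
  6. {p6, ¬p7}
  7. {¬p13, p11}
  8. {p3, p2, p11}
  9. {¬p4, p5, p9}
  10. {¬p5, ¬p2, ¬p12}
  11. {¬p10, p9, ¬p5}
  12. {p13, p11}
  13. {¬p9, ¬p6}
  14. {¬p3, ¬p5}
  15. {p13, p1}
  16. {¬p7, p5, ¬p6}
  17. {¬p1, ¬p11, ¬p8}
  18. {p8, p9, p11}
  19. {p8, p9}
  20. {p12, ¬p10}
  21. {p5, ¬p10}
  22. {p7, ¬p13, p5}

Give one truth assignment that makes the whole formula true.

p1=True, p2=True, p3=False, p4=False, p5=True, p6=False, p7=False, p8=False, p9=True, p10=False, p11=True, p12=False, p13=False

Check each clause:
  1. {¬p7, p9} — p9 is true.
  2. {¬p8, p13} — ¬p8 is true.
  3. {¬p1, p9} — p9 is true.
  4. {p13, p5, p9} — p9 is true.
  5. {p5, p13} — p5 is true.
  6. {¬p7, p6} — ¬p7 is true.
  7. {p11, ¬p13} — p11 is true.
  8. {p3, p2, p11} — p11 is true.
  9. {p9, ¬p4, p5} — p9 is true.
  10. {¬p2, ¬p5, ¬p12} — ¬p12 is true.
  11. {p9, ¬p5, ¬p10} — p9 is true.
  12. {p13, p11} — p11 is true.
  13. {¬p9, ¬p6} — ¬p6 is true.
  14. {¬p3, ¬p5} — ¬p3 is true.
  15. {p1, p13} — p1 is true.
  16. {¬p7, p5, ¬p6} — ¬p7 is true.
  17. {¬p11, ¬p1, ¬p8} — ¬p8 is true.
  18. {p8, p9, p11} — p9 is true.
  19. {p9, p8} — p9 is true.
  20. {¬p10, p12} — ¬p10 is true.
  21. {¬p10, p5} — p5 is true.
  22. {p5, ¬p13, p7} — ¬p13 is true.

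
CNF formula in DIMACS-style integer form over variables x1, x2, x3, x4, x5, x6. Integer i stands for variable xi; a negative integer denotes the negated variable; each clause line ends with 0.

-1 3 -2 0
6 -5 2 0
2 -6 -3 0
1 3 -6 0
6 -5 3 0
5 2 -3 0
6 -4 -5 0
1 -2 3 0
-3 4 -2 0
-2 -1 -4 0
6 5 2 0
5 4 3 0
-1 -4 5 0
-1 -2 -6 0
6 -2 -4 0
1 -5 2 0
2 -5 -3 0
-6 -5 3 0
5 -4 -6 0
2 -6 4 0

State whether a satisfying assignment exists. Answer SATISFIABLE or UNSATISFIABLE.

Branch on x1: take x1 = False.
Branch on x2: take x2 = True.
  then x3 is forced to True.
  then x4 is forced to True.
  then x6 is forced to True.
  then x5 is forced to True.
Every clause has at least one true literal under this assignment.
So x1 = F  x2 = T  x3 = T  x4 = T  x5 = T  x6 = T is a satisfying assignment.

SATISFIABLE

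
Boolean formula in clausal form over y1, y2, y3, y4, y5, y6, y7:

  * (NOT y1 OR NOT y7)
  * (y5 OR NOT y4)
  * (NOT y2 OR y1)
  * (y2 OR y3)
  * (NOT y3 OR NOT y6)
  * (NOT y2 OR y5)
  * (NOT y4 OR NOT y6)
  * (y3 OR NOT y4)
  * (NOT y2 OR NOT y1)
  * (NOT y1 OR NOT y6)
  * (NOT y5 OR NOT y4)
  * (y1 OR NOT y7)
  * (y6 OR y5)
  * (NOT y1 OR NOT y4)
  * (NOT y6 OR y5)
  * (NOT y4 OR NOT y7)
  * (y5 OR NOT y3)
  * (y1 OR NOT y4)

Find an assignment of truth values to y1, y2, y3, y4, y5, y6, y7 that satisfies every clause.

Pure literal: y4 appears only negated; assign y4 = False.
y7 occurs only negated in the remaining clauses — set y7 = False.
Branch on y1: take y1 = True.
  then y2 is forced to False.
  then y3 is forced to True.
  then y6 is forced to False.
  then y5 is forced to True.
Check each clause:
  1. (NOT y7 OR NOT y1) — NOT y7 is true.
  2. (y5 OR NOT y4) — NOT y4 is true.
  3. (NOT y2 OR y1) — y1 is true.
  4. (y3 OR y2) — y3 is true.
  5. (NOT y6 OR NOT y3) — NOT y6 is true.
  6. (y5 OR NOT y2) — y5 is true.
  7. (NOT y4 OR NOT y6) — NOT y6 is true.
  8. (y3 OR NOT y4) — y3 is true.
  9. (NOT y1 OR NOT y2) — NOT y2 is true.
  10. (NOT y6 OR NOT y1) — NOT y6 is true.
  11. (NOT y5 OR NOT y4) — NOT y4 is true.
  12. (y1 OR NOT y7) — y1 is true.
  13. (y6 OR y5) — y5 is true.
  14. (NOT y1 OR NOT y4) — NOT y4 is true.
  15. (NOT y6 OR y5) — NOT y6 is true.
  16. (NOT y7 OR NOT y4) — NOT y7 is true.
  17. (NOT y3 OR y5) — y5 is true.
  18. (NOT y4 OR y1) — y1 is true.

y1=True, y2=False, y3=True, y4=False, y5=True, y6=False, y7=False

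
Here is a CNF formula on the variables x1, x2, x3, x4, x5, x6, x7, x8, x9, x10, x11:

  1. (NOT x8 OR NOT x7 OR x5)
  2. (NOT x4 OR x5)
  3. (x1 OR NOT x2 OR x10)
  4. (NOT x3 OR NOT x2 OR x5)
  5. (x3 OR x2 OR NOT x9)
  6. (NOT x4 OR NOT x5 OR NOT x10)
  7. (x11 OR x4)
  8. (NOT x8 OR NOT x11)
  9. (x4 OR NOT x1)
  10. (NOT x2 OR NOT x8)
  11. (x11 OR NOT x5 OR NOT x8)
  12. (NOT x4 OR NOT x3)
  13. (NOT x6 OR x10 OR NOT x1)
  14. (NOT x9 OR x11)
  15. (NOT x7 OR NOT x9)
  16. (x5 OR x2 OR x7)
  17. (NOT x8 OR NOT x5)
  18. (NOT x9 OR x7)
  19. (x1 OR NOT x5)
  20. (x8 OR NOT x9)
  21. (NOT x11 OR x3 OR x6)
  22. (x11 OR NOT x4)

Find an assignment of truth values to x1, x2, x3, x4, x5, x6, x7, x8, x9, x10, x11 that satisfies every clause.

x9 occurs only negated in the remaining clauses — set x9 = False.
Set x1 = False and propagate.
  then x5 is forced to False.
  then x4 is forced to False.
  then x11 is forced to True.
  then x8 is forced to False.
Set x2 = False and propagate.
  then x7 is forced to True.
The remaining clauses are satisfied by x3 = True, x6 = False, x10 = True.

x1=F, x2=F, x3=T, x4=F, x5=F, x6=F, x7=T, x8=F, x9=F, x10=T, x11=T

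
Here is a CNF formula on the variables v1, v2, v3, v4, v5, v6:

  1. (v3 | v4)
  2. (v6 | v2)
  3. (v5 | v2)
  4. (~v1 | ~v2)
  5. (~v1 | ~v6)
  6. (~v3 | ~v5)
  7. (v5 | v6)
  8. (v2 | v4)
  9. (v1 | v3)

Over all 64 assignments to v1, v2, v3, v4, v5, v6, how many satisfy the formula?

The models are:
  v1=0 v2=1 v3=1 v4=0 v5=0 v6=1
  v1=0 v2=1 v3=1 v4=1 v5=0 v6=1
Count: 2.

2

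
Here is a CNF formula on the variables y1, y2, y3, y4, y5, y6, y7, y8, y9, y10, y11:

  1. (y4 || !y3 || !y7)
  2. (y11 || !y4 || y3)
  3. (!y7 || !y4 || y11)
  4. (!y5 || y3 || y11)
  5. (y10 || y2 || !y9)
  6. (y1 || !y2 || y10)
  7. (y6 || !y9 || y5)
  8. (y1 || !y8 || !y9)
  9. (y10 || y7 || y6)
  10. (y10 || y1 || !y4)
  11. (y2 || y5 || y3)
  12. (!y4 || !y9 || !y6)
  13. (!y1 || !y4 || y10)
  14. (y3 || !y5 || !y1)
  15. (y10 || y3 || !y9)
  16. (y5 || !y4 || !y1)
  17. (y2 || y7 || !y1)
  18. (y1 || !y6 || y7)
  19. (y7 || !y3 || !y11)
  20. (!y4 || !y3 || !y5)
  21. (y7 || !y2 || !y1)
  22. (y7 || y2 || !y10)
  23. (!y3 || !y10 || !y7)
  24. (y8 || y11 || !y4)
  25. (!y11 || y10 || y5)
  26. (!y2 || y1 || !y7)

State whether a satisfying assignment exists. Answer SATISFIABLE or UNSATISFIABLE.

Pure literal: y9 appears only negated; assign y9 = False.
Try y1 = False.
The remaining clauses are satisfied by y2 = True, y3 = False, y4 = False, y5 = True, y6 = False, y7 = False, y8 = True, y10 = True, y11 = True.
Every clause has at least one true literal under this assignment.
So y1=F, y2=T, y3=F, y4=F, y5=T, y6=F, y7=F, y8=T, y9=F, y10=T, y11=T is a satisfying assignment.

SATISFIABLE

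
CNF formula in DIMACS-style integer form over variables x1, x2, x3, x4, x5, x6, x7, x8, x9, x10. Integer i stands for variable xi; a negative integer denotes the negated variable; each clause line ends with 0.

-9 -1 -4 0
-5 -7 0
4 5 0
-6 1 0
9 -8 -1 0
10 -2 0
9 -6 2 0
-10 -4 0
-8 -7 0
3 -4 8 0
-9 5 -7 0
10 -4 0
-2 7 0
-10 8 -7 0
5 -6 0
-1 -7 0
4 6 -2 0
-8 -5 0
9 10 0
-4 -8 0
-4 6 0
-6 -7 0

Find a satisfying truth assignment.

Set x1 = False and propagate.
  then x6 is forced to False.
  then x4 is forced to False.
  then x5 is forced to True.
  then x7 is forced to False.
  then x2 is forced to False.
  then x8 is forced to False.
Set x9 = True and propagate.
x3, x10 are now unconstrained; take x3 = False, x10 = True.
Every clause has at least one true literal under this assignment.
Check each clause:
  1. (~x9 | ~x4 | ~x1) — ~x4 is true.
  2. (~x5 | ~x7) — ~x7 is true.
  3. (x5 | x4) — x5 is true.
  4. (~x6 | x1) — ~x6 is true.
  5. (~x8 | x9 | ~x1) — ~x8 is true.
  6. (x10 | ~x2) — x10 is true.
  7. (x2 | x9 | ~x6) — x9 is true.
  8. (~x4 | ~x10) — ~x4 is true.
  9. (~x8 | ~x7) — ~x8 is true.
  10. (x3 | x8 | ~x4) — ~x4 is true.
  11. (~x9 | x5 | ~x7) — ~x7 is true.
  12. (x10 | ~x4) — x10 is true.
  13. (~x2 | x7) — ~x2 is true.
  14. (x8 | ~x10 | ~x7) — ~x7 is true.
  15. (~x6 | x5) — ~x6 is true.
  16. (~x7 | ~x1) — ~x7 is true.
  17. (x4 | ~x2 | x6) — ~x2 is true.
  18. (~x5 | ~x8) — ~x8 is true.
  19. (x9 | x10) — x9 is true.
  20. (~x8 | ~x4) — ~x8 is true.
  21. (~x4 | x6) — ~x4 is true.
  22. (~x7 | ~x6) — ~x7 is true.

x1=0, x2=0, x3=0, x4=0, x5=1, x6=0, x7=0, x8=0, x9=1, x10=1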